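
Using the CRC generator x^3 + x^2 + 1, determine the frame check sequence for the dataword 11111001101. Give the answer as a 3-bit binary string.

011

Append 3 zeros: 11111001101000. Divide by 1101 (XOR where the leading bit is 1):
  pos 0: 1111 XOR 1101 = 0010
  pos 2: 1010 XOR 1101 = 0111
  pos 3: 1110 XOR 1101 = 0011
  pos 5: 1111 XOR 1101 = 0010
  pos 7: 1001 XOR 1101 = 0100
  pos 8: 1000 XOR 1101 = 0101
  pos 9: 1010 XOR 1101 = 0111
  pos 10: 1110 XOR 1101 = 0011
Remainder (last 3 bits) = 011. This is the CRC / FCS.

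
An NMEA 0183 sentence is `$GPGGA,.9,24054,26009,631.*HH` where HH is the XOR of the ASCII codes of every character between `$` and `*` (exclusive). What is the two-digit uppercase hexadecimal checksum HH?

XOR the ASCII codes of the payload characters:
  'G' = 0x47 → acc = 0x47
  'P' = 0x50 → acc = 0x17
  'G' = 0x47 → acc = 0x50
  'G' = 0x47 → acc = 0x17
  'A' = 0x41 → acc = 0x56
  ',' = 0x2C → acc = 0x7A
  '.' = 0x2E → acc = 0x54
  '9' = 0x39 → acc = 0x6D
  ',' = 0x2C → acc = 0x41
  '2' = 0x32 → acc = 0x73
  '4' = 0x34 → acc = 0x47
  '0' = 0x30 → acc = 0x77
  '5' = 0x35 → acc = 0x42
  '4' = 0x34 → acc = 0x76
  ',' = 0x2C → acc = 0x5A
  '2' = 0x32 → acc = 0x68
  '6' = 0x36 → acc = 0x5E
  '0' = 0x30 → acc = 0x6E
  '0' = 0x30 → acc = 0x5E
  '9' = 0x39 → acc = 0x67
  ',' = 0x2C → acc = 0x4B
  '6' = 0x36 → acc = 0x7D
  '3' = 0x33 → acc = 0x4E
  '1' = 0x31 → acc = 0x7F
  '.' = 0x2E → acc = 0x51
Checksum = 0x51.

51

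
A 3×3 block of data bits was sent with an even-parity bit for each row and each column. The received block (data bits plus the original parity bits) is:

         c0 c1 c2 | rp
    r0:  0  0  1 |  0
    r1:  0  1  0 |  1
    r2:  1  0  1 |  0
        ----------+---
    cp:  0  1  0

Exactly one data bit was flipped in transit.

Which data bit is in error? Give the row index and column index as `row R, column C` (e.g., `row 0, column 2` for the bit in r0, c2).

row 0, column 0

Recompute each row's even parity and compare to rp:
  r0: data parity 1, sent rp 0 → mismatch
  r1: data parity 1, sent rp 1 → ok
  r2: data parity 0, sent rp 0 → ok
Recompute each column's even parity and compare to cp:
  c0: data parity 1, sent cp 0 → mismatch
  c1: data parity 1, sent cp 1 → ok
  c2: data parity 0, sent cp 0 → ok
Exactly one row (r0) and one column (c0) fail → the flipped bit is at their intersection.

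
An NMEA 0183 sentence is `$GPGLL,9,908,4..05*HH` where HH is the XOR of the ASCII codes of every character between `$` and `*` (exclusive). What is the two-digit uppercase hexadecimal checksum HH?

XOR the ASCII codes of the payload characters:
  'G' = 0x47 → acc = 0x47
  'P' = 0x50 → acc = 0x17
  'G' = 0x47 → acc = 0x50
  'L' = 0x4C → acc = 0x1C
  'L' = 0x4C → acc = 0x50
  ',' = 0x2C → acc = 0x7C
  '9' = 0x39 → acc = 0x45
  ',' = 0x2C → acc = 0x69
  '9' = 0x39 → acc = 0x50
  '0' = 0x30 → acc = 0x60
  '8' = 0x38 → acc = 0x58
  ',' = 0x2C → acc = 0x74
  '4' = 0x34 → acc = 0x40
  '.' = 0x2E → acc = 0x6E
  '.' = 0x2E → acc = 0x40
  '0' = 0x30 → acc = 0x70
  '5' = 0x35 → acc = 0x45
Checksum = 0x45.

45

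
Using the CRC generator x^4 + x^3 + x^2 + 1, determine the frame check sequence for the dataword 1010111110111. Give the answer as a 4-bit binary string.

0101

Append 4 zeros: 10101111101110000. Divide by 11101 (XOR where the leading bit is 1):
  pos 0: 10101 XOR 11101 = 01000
  pos 1: 10001 XOR 11101 = 01100
  pos 2: 11001 XOR 11101 = 00100
  pos 4: 10011 XOR 11101 = 01110
  pos 5: 11100 XOR 11101 = 00001
  pos 9: 11110 XOR 11101 = 00011
  pos 12: 11000 XOR 11101 = 00101
Remainder (last 4 bits) = 0101. This is the CRC / FCS.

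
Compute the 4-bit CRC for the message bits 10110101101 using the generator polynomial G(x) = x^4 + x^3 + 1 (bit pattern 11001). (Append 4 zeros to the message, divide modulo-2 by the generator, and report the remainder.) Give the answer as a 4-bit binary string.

Append 4 zeros: 101101011010000. Divide by 11001 (XOR where the leading bit is 1):
  pos 0: 10110 XOR 11001 = 01111
  pos 1: 11111 XOR 11001 = 00110
  pos 3: 11001 XOR 11001 = 00000
  pos 8: 10100 XOR 11001 = 01101
  pos 9: 11010 XOR 11001 = 00011
Remainder (last 4 bits) = 0110. This is the CRC / FCS.

0110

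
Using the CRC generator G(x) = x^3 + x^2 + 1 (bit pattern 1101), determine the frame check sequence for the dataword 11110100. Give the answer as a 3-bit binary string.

001

Append 3 zeros: 11110100000. Divide by 1101 (XOR where the leading bit is 1):
  pos 0: 1111 XOR 1101 = 0010
  pos 2: 1001 XOR 1101 = 0100
  pos 3: 1000 XOR 1101 = 0101
  pos 4: 1010 XOR 1101 = 0111
  pos 5: 1110 XOR 1101 = 0011
  pos 7: 1100 XOR 1101 = 0001
Remainder (last 3 bits) = 001. This is the CRC / FCS.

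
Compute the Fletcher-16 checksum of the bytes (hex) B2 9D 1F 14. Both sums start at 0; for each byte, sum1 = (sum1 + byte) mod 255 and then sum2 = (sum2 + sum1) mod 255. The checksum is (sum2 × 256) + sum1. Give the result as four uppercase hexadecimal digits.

F583

Running sums (mod 255):
  after byte 0 (B2): sum1=178, sum2=178
  after byte 1 (9D): sum1=80, sum2=3
  after byte 2 (1F): sum1=111, sum2=114
  after byte 3 (14): sum1=131, sum2=245
Checksum = sum2·256 + sum1 = 245·256 + 131 = 62851 = 0xF583.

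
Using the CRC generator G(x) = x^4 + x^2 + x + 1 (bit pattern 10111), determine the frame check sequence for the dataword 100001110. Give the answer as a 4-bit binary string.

Append 4 zeros: 1000011100000. Divide by 10111 (XOR where the leading bit is 1):
  pos 0: 10000 XOR 10111 = 00111
  pos 2: 11111 XOR 10111 = 01000
  pos 3: 10001 XOR 10111 = 00110
  pos 5: 11000 XOR 10111 = 01111
  pos 6: 11110 XOR 10111 = 01001
  pos 7: 10010 XOR 10111 = 00101
Remainder (last 4 bits) = 1010. This is the CRC / FCS.

1010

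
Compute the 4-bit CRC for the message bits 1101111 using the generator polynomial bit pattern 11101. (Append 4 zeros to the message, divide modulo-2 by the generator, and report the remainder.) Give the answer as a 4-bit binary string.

Append 4 zeros: 11011110000. Divide by 11101 (XOR where the leading bit is 1):
  pos 0: 11011 XOR 11101 = 00110
  pos 2: 11011 XOR 11101 = 00110
  pos 4: 11000 XOR 11101 = 00101
  pos 6: 10100 XOR 11101 = 01001
Remainder (last 4 bits) = 1001. This is the CRC / FCS.

1001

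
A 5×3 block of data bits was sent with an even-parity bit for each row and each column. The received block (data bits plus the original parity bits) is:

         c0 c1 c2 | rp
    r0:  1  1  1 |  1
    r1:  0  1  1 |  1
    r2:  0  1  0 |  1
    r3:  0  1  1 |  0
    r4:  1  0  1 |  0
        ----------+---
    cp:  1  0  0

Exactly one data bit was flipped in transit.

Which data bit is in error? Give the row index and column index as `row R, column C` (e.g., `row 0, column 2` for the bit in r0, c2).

Recompute each row's even parity and compare to rp:
  r0: data parity 1, sent rp 1 → ok
  r1: data parity 0, sent rp 1 → mismatch
  r2: data parity 1, sent rp 1 → ok
  r3: data parity 0, sent rp 0 → ok
  r4: data parity 0, sent rp 0 → ok
Recompute each column's even parity and compare to cp:
  c0: data parity 0, sent cp 1 → mismatch
  c1: data parity 0, sent cp 0 → ok
  c2: data parity 0, sent cp 0 → ok
Exactly one row (r1) and one column (c0) fail → the flipped bit is at their intersection.

row 1, column 0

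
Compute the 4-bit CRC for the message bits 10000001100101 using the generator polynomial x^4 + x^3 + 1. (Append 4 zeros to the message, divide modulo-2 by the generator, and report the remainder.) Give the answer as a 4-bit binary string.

1101

Append 4 zeros: 100000011001010000. Divide by 11001 (XOR where the leading bit is 1):
  pos 0: 10000 XOR 11001 = 01001
  pos 1: 10010 XOR 11001 = 01011
  pos 2: 10110 XOR 11001 = 01111
  pos 3: 11111 XOR 11001 = 00110
  pos 5: 11010 XOR 11001 = 00011
  pos 8: 11010 XOR 11001 = 00011
  pos 11: 11100 XOR 11001 = 00101
  pos 13: 10100 XOR 11001 = 01101
Remainder (last 4 bits) = 1101. This is the CRC / FCS.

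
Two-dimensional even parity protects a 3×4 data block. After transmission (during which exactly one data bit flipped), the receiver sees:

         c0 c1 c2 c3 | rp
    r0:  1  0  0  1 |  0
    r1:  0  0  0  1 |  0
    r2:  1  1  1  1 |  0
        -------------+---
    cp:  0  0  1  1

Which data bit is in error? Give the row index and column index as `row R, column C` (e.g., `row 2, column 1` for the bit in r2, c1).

row 1, column 1

Recompute each row's even parity and compare to rp:
  r0: data parity 0, sent rp 0 → ok
  r1: data parity 1, sent rp 0 → mismatch
  r2: data parity 0, sent rp 0 → ok
Recompute each column's even parity and compare to cp:
  c0: data parity 0, sent cp 0 → ok
  c1: data parity 1, sent cp 0 → mismatch
  c2: data parity 1, sent cp 1 → ok
  c3: data parity 1, sent cp 1 → ok
Exactly one row (r1) and one column (c1) fail → the flipped bit is at their intersection.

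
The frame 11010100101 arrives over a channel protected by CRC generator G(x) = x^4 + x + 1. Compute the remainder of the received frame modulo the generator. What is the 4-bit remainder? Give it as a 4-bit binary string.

Modulo-2 division of 11010100101 by 10011:
  pos 0: 11010 XOR 10011 = 01001
  pos 1: 10011 XOR 10011 = 00000
Remainder = 0101 (nonzero — an error is detected).

0101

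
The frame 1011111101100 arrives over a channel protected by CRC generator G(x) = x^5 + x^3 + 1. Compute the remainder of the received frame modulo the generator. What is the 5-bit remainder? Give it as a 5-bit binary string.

Modulo-2 division of 1011111101100 by 101001:
  pos 0: 101111 XOR 101001 = 000110
  pos 3: 110110 XOR 101001 = 011111
  pos 4: 111111 XOR 101001 = 010110
  pos 5: 101101 XOR 101001 = 000100
Remainder = 10000 (nonzero — an error is detected).

10000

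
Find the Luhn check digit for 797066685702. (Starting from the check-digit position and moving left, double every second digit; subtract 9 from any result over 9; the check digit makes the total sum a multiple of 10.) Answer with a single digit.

1

Partial digits right→left: 2 0 7 5 8 6 6 6 0 7 9 7
Double every second digit counting from the check-digit position (so the 1st, 3rd, 5th, ... of the partial from the right).
  doubled (with −9 where >9): 4 5 7 3 0 9 → sum 28
  kept as-is: 0 5 6 6 7 7 → sum 31
Total = 28 + 31 = 59.
Check digit = (10 − (59 mod 10)) mod 10 = 1.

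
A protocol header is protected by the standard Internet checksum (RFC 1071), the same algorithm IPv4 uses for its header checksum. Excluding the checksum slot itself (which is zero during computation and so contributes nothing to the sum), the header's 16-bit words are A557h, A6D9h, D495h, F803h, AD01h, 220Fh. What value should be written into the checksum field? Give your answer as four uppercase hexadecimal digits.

1824

One's-complement addition (fold any carry out of bit 15 back into bit 0):
  0xA557 + 0xA6D9 = 0x14C30 → wrap carry → 0x4C31
  0x4C31 + 0xD495 = 0x120C6 → wrap carry → 0x20C7
  0x20C7 + 0xF803 = 0x118CA → wrap carry → 0x18CB
  0x18CB + 0xAD01 = 0x0C5CC
  0xC5CC + 0x220F = 0x0E7DB
One's-complement sum = 0xE7DB.
Checksum = ~0xE7DB & 0xFFFF = 0x1824.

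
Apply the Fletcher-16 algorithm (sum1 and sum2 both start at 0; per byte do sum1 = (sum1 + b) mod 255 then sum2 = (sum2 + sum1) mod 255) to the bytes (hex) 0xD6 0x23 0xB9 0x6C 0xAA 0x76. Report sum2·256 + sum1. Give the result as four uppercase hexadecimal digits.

B041

Running sums (mod 255):
  after byte 0 (0xD6): sum1=214, sum2=214
  after byte 1 (0x23): sum1=249, sum2=208
  after byte 2 (0xB9): sum1=179, sum2=132
  after byte 3 (0x6C): sum1=32, sum2=164
  after byte 4 (0xAA): sum1=202, sum2=111
  after byte 5 (0x76): sum1=65, sum2=176
Checksum = sum2·256 + sum1 = 176·256 + 65 = 45121 = 0xB041.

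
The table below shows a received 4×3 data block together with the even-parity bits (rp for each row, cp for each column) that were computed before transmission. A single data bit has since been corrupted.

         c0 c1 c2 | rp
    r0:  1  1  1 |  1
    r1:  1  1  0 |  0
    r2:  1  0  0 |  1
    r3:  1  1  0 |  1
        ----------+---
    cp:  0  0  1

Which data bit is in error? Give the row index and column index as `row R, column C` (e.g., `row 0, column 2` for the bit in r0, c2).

row 3, column 1

Recompute each row's even parity and compare to rp:
  r0: data parity 1, sent rp 1 → ok
  r1: data parity 0, sent rp 0 → ok
  r2: data parity 1, sent rp 1 → ok
  r3: data parity 0, sent rp 1 → mismatch
Recompute each column's even parity and compare to cp:
  c0: data parity 0, sent cp 0 → ok
  c1: data parity 1, sent cp 0 → mismatch
  c2: data parity 1, sent cp 1 → ok
Exactly one row (r3) and one column (c1) fail → the flipped bit is at their intersection.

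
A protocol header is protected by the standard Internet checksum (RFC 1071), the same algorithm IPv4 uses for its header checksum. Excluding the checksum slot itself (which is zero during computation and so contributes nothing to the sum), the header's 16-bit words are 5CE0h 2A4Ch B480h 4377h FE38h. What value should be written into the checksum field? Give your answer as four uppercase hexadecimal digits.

One's-complement addition (fold any carry out of bit 15 back into bit 0):
  0x5CE0 + 0x2A4C = 0x0872C
  0x872C + 0xB480 = 0x13BAC → wrap carry → 0x3BAD
  0x3BAD + 0x4377 = 0x07F24
  0x7F24 + 0xFE38 = 0x17D5C → wrap carry → 0x7D5D
One's-complement sum = 0x7D5D.
Checksum = ~0x7D5D & 0xFFFF = 0x82A2.

82A2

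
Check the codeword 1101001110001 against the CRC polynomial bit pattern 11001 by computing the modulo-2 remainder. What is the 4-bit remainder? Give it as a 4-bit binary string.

0111

Modulo-2 division of 1101001110001 by 11001:
  pos 0: 11010 XOR 11001 = 00011
  pos 3: 11011 XOR 11001 = 00010
  pos 6: 10100 XOR 11001 = 01101
  pos 7: 11010 XOR 11001 = 00011
Remainder = 0111 (nonzero — an error is detected).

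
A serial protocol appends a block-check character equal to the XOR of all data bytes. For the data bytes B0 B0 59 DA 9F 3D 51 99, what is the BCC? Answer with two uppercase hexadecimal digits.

E9

XOR the bytes together:
  start with 0xB0
  0xB0 ⊕ 0xB0 = 0x00
  0x00 ⊕ 0x59 = 0x59
  0x59 ⊕ 0xDA = 0x83
  0x83 ⊕ 0x9F = 0x1C
  0x1C ⊕ 0x3D = 0x21
  0x21 ⊕ 0x51 = 0x70
  0x70 ⊕ 0x99 = 0xE9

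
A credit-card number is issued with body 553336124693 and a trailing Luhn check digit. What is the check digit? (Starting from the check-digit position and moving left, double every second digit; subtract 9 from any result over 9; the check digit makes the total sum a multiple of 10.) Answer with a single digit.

2

Partial digits right→left: 3 9 6 4 2 1 6 3 3 3 5 5
Double every second digit counting from the check-digit position (so the 1st, 3rd, 5th, ... of the partial from the right).
  doubled (with −9 where >9): 6 3 4 3 6 1 → sum 23
  kept as-is: 9 4 1 3 3 5 → sum 25
Total = 23 + 25 = 48.
Check digit = (10 − (48 mod 10)) mod 10 = 2.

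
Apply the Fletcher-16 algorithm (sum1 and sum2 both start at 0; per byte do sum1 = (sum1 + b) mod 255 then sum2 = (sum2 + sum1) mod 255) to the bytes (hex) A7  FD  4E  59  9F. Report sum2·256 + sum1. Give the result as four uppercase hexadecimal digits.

7BEC

Running sums (mod 255):
  after byte 0 (A7): sum1=167, sum2=167
  after byte 1 (FD): sum1=165, sum2=77
  after byte 2 (4E): sum1=243, sum2=65
  after byte 3 (59): sum1=77, sum2=142
  after byte 4 (9F): sum1=236, sum2=123
Checksum = sum2·256 + sum1 = 123·256 + 236 = 31724 = 0x7BEC.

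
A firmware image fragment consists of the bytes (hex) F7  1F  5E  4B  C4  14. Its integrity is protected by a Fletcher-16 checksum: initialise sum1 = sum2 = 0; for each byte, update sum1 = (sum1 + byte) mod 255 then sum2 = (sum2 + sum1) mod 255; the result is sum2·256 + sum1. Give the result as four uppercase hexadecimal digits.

6499

Running sums (mod 255):
  after byte 0 (F7): sum1=247, sum2=247
  after byte 1 (1F): sum1=23, sum2=15
  after byte 2 (5E): sum1=117, sum2=132
  after byte 3 (4B): sum1=192, sum2=69
  after byte 4 (C4): sum1=133, sum2=202
  after byte 5 (14): sum1=153, sum2=100
Checksum = sum2·256 + sum1 = 100·256 + 153 = 25753 = 0x6499.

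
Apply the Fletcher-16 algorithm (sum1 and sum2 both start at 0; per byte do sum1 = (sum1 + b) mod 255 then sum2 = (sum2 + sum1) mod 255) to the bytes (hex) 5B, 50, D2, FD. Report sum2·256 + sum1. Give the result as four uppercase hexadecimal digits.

027C

Running sums (mod 255):
  after byte 0 (5B): sum1=91, sum2=91
  after byte 1 (50): sum1=171, sum2=7
  after byte 2 (D2): sum1=126, sum2=133
  after byte 3 (FD): sum1=124, sum2=2
Checksum = sum2·256 + sum1 = 2·256 + 124 = 636 = 0x027C.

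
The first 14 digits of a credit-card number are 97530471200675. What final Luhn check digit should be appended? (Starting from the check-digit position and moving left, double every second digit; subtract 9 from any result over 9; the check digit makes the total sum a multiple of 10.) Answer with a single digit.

Partial digits right→left: 5 7 6 0 0 2 1 7 4 0 3 5 7 9
Double every second digit counting from the check-digit position (so the 1st, 3rd, 5th, ... of the partial from the right).
  doubled (with −9 where >9): 1 3 0 2 8 6 5 → sum 25
  kept as-is: 7 0 2 7 0 5 9 → sum 30
Total = 25 + 30 = 55.
Check digit = (10 − (55 mod 10)) mod 10 = 5.

5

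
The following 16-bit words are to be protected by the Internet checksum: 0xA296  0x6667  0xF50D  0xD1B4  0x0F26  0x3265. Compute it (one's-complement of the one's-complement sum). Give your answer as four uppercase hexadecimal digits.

One's-complement addition (fold any carry out of bit 15 back into bit 0):
  0xA296 + 0x6667 = 0x108FD → wrap carry → 0x08FE
  0x08FE + 0xF50D = 0x0FE0B
  0xFE0B + 0xD1B4 = 0x1CFBF → wrap carry → 0xCFC0
  0xCFC0 + 0x0F26 = 0x0DEE6
  0xDEE6 + 0x3265 = 0x1114B → wrap carry → 0x114C
One's-complement sum = 0x114C.
Checksum = ~0x114C & 0xFFFF = 0xEEB3.

EEB3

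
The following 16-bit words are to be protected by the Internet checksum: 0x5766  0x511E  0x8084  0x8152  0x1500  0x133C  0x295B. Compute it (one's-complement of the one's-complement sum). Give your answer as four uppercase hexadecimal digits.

One's-complement addition (fold any carry out of bit 15 back into bit 0):
  0x5766 + 0x511E = 0x0A884
  0xA884 + 0x8084 = 0x12908 → wrap carry → 0x2909
  0x2909 + 0x8152 = 0x0AA5B
  0xAA5B + 0x1500 = 0x0BF5B
  0xBF5B + 0x133C = 0x0D297
  0xD297 + 0x295B = 0x0FBF2
One's-complement sum = 0xFBF2.
Checksum = ~0xFBF2 & 0xFFFF = 0x040D.

040D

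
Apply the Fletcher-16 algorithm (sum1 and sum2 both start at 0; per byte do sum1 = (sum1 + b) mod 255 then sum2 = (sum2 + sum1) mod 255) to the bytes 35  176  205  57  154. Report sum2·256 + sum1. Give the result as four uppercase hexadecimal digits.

E875

Running sums (mod 255):
  after byte 0 (35): sum1=35, sum2=35
  after byte 1 (176): sum1=211, sum2=246
  after byte 2 (205): sum1=161, sum2=152
  after byte 3 (57): sum1=218, sum2=115
  after byte 4 (154): sum1=117, sum2=232
Checksum = sum2·256 + sum1 = 232·256 + 117 = 59509 = 0xE875.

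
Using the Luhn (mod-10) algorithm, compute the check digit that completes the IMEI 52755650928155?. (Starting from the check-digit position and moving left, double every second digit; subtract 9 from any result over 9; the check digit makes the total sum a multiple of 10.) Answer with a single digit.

Partial digits right→left: 5 5 1 8 2 9 0 5 6 5 5 7 2 5
Double every second digit counting from the check-digit position (so the 1st, 3rd, 5th, ... of the partial from the right).
  doubled (with −9 where >9): 1 2 4 0 3 1 4 → sum 15
  kept as-is: 5 8 9 5 5 7 5 → sum 44
Total = 15 + 44 = 59.
Check digit = (10 − (59 mod 10)) mod 10 = 1.

1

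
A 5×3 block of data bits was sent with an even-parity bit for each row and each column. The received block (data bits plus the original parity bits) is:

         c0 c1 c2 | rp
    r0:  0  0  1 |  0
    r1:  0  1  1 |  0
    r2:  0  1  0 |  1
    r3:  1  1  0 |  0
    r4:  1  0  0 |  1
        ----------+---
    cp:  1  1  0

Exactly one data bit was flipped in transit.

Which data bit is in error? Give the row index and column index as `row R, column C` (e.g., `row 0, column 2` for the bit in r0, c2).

row 0, column 0

Recompute each row's even parity and compare to rp:
  r0: data parity 1, sent rp 0 → mismatch
  r1: data parity 0, sent rp 0 → ok
  r2: data parity 1, sent rp 1 → ok
  r3: data parity 0, sent rp 0 → ok
  r4: data parity 1, sent rp 1 → ok
Recompute each column's even parity and compare to cp:
  c0: data parity 0, sent cp 1 → mismatch
  c1: data parity 1, sent cp 1 → ok
  c2: data parity 0, sent cp 0 → ok
Exactly one row (r0) and one column (c0) fail → the flipped bit is at their intersection.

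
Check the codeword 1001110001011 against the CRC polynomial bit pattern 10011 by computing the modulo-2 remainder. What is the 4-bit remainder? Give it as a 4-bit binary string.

Modulo-2 division of 1001110001011 by 10011:
  pos 0: 10011 XOR 10011 = 00000
  pos 5: 10001 XOR 10011 = 00010
  pos 8: 10011 XOR 10011 = 00000
Remainder = 0000 (zero — the frame passes the CRC check).

0000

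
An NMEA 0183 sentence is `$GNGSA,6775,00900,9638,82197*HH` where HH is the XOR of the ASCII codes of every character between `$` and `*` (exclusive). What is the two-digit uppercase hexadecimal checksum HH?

XOR the ASCII codes of the payload characters:
  'G' = 0x47 → acc = 0x47
  'N' = 0x4E → acc = 0x09
  'G' = 0x47 → acc = 0x4E
  'S' = 0x53 → acc = 0x1D
  'A' = 0x41 → acc = 0x5C
  ',' = 0x2C → acc = 0x70
  '6' = 0x36 → acc = 0x46
  '7' = 0x37 → acc = 0x71
  '7' = 0x37 → acc = 0x46
  '5' = 0x35 → acc = 0x73
  ',' = 0x2C → acc = 0x5F
  '0' = 0x30 → acc = 0x6F
  '0' = 0x30 → acc = 0x5F
  '9' = 0x39 → acc = 0x66
  '0' = 0x30 → acc = 0x56
  '0' = 0x30 → acc = 0x66
  ',' = 0x2C → acc = 0x4A
  '9' = 0x39 → acc = 0x73
  '6' = 0x36 → acc = 0x45
  '3' = 0x33 → acc = 0x76
  '8' = 0x38 → acc = 0x4E
  ',' = 0x2C → acc = 0x62
  '8' = 0x38 → acc = 0x5A
  '2' = 0x32 → acc = 0x68
  '1' = 0x31 → acc = 0x59
  '9' = 0x39 → acc = 0x60
  '7' = 0x37 → acc = 0x57
Checksum = 0x57.

57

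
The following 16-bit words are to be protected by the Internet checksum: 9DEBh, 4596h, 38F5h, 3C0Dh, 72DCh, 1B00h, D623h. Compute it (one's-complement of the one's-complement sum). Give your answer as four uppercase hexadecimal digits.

437B

One's-complement addition (fold any carry out of bit 15 back into bit 0):
  0x9DEB + 0x4596 = 0x0E381
  0xE381 + 0x38F5 = 0x11C76 → wrap carry → 0x1C77
  0x1C77 + 0x3C0D = 0x05884
  0x5884 + 0x72DC = 0x0CB60
  0xCB60 + 0x1B00 = 0x0E660
  0xE660 + 0xD623 = 0x1BC83 → wrap carry → 0xBC84
One's-complement sum = 0xBC84.
Checksum = ~0xBC84 & 0xFFFF = 0x437B.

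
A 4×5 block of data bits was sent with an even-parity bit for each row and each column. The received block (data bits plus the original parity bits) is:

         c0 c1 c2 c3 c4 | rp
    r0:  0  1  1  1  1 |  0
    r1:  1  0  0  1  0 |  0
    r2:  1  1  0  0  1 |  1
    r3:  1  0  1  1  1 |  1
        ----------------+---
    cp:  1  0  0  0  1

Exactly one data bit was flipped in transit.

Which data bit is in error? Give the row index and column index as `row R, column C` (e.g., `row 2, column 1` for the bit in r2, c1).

row 3, column 3

Recompute each row's even parity and compare to rp:
  r0: data parity 0, sent rp 0 → ok
  r1: data parity 0, sent rp 0 → ok
  r2: data parity 1, sent rp 1 → ok
  r3: data parity 0, sent rp 1 → mismatch
Recompute each column's even parity and compare to cp:
  c0: data parity 1, sent cp 1 → ok
  c1: data parity 0, sent cp 0 → ok
  c2: data parity 0, sent cp 0 → ok
  c3: data parity 1, sent cp 0 → mismatch
  c4: data parity 1, sent cp 1 → ok
Exactly one row (r3) and one column (c3) fail → the flipped bit is at their intersection.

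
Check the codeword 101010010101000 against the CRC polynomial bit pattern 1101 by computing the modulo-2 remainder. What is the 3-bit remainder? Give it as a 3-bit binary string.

Modulo-2 division of 101010010101000 by 1101:
  pos 0: 1010 XOR 1101 = 0111
  pos 1: 1111 XOR 1101 = 0010
  pos 3: 1000 XOR 1101 = 0101
  pos 4: 1011 XOR 1101 = 0110
  pos 5: 1100 XOR 1101 = 0001
  pos 8: 1101 XOR 1101 = 0000
Remainder = 000 (zero — the frame passes the CRC check).

000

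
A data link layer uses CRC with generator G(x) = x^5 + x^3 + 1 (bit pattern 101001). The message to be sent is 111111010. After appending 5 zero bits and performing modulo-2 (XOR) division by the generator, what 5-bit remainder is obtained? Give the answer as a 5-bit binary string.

00010

Append 5 zeros: 11111101000000. Divide by 101001 (XOR where the leading bit is 1):
  pos 0: 111111 XOR 101001 = 010110
  pos 1: 101100 XOR 101001 = 000101
  pos 4: 101100 XOR 101001 = 000101
  pos 7: 101000 XOR 101001 = 000001
Remainder (last 5 bits) = 00010. This is the CRC / FCS.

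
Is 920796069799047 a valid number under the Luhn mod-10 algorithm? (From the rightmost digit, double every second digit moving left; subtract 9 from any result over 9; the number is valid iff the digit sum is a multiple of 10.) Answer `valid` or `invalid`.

valid

From the right, keep odd positions and double even positions (subtract 9 from any doubled value over 9):
  doubled (positions 2,4,...): 8 9 5 3 3 5 4 → sum 37
  kept (positions 1,3,...): 7 0 9 9 0 9 0 9 → sum 43
Total = 80.
80 mod 10 = 0, so the number is valid.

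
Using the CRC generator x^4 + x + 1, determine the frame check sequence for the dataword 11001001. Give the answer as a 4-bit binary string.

Append 4 zeros: 110010010000. Divide by 10011 (XOR where the leading bit is 1):
  pos 0: 11001 XOR 10011 = 01010
  pos 1: 10100 XOR 10011 = 00111
  pos 3: 11101 XOR 10011 = 01110
  pos 4: 11100 XOR 10011 = 01111
  pos 5: 11110 XOR 10011 = 01101
  pos 6: 11010 XOR 10011 = 01001
  pos 7: 10010 XOR 10011 = 00001
Remainder (last 4 bits) = 0001. This is the CRC / FCS.

0001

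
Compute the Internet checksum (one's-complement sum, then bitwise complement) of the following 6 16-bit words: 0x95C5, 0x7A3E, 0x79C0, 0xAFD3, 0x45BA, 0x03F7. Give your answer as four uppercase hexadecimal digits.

One's-complement addition (fold any carry out of bit 15 back into bit 0):
  0x95C5 + 0x7A3E = 0x11003 → wrap carry → 0x1004
  0x1004 + 0x79C0 = 0x089C4
  0x89C4 + 0xAFD3 = 0x13997 → wrap carry → 0x3998
  0x3998 + 0x45BA = 0x07F52
  0x7F52 + 0x03F7 = 0x08349
One's-complement sum = 0x8349.
Checksum = ~0x8349 & 0xFFFF = 0x7CB6.

7CB6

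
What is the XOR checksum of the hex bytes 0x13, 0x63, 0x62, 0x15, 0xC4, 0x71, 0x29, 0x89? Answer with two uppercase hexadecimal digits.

XOR the bytes together:
  start with 0x13
  0x13 ⊕ 0x63 = 0x70
  0x70 ⊕ 0x62 = 0x12
  0x12 ⊕ 0x15 = 0x07
  0x07 ⊕ 0xC4 = 0xC3
  0xC3 ⊕ 0x71 = 0xB2
  0xB2 ⊕ 0x29 = 0x9B
  0x9B ⊕ 0x89 = 0x12

12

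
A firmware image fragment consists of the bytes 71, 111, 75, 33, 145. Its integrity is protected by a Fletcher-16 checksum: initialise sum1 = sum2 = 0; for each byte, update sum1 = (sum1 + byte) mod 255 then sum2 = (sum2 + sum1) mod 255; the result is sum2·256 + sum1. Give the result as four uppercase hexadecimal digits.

D7B4

Running sums (mod 255):
  after byte 0 (71): sum1=71, sum2=71
  after byte 1 (111): sum1=182, sum2=253
  after byte 2 (75): sum1=2, sum2=0
  after byte 3 (33): sum1=35, sum2=35
  after byte 4 (145): sum1=180, sum2=215
Checksum = sum2·256 + sum1 = 215·256 + 180 = 55220 = 0xD7B4.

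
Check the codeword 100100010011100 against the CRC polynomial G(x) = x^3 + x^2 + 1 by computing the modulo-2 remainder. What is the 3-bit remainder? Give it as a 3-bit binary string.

001

Modulo-2 division of 100100010011100 by 1101:
  pos 0: 1001 XOR 1101 = 0100
  pos 1: 1000 XOR 1101 = 0101
  pos 2: 1010 XOR 1101 = 0111
  pos 3: 1110 XOR 1101 = 0011
  pos 5: 1110 XOR 1101 = 0011
  pos 7: 1101 XOR 1101 = 0000
  pos 11: 1100 XOR 1101 = 0001
Remainder = 001 (nonzero — an error is detected).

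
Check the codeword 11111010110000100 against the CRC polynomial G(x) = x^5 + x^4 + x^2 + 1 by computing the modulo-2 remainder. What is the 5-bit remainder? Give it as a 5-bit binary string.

10110

Modulo-2 division of 11111010110000100 by 110101:
  pos 0: 111110 XOR 110101 = 001011
  pos 2: 101110 XOR 110101 = 011011
  pos 3: 110111 XOR 110101 = 000010
  pos 7: 101000 XOR 110101 = 011101
  pos 8: 111010 XOR 110101 = 001111
  pos 10: 111110 XOR 110101 = 001011
Remainder = 10110 (nonzero — an error is detected).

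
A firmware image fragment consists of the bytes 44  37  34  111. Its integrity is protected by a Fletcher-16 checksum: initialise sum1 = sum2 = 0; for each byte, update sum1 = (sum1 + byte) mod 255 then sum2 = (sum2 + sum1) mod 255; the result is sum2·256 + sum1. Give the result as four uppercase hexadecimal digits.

D3E2

Running sums (mod 255):
  after byte 0 (44): sum1=44, sum2=44
  after byte 1 (37): sum1=81, sum2=125
  after byte 2 (34): sum1=115, sum2=240
  after byte 3 (111): sum1=226, sum2=211
Checksum = sum2·256 + sum1 = 211·256 + 226 = 54242 = 0xD3E2.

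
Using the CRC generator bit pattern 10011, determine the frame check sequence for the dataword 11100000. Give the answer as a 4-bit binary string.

Append 4 zeros: 111000000000. Divide by 10011 (XOR where the leading bit is 1):
  pos 0: 11100 XOR 10011 = 01111
  pos 1: 11110 XOR 10011 = 01101
  pos 2: 11010 XOR 10011 = 01001
  pos 3: 10010 XOR 10011 = 00001
  pos 7: 10000 XOR 10011 = 00011
Remainder (last 4 bits) = 0011. This is the CRC / FCS.

0011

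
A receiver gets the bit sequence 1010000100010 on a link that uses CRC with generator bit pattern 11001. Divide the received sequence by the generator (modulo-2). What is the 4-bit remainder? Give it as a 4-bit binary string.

Modulo-2 division of 1010000100010 by 11001:
  pos 0: 10100 XOR 11001 = 01101
  pos 1: 11010 XOR 11001 = 00011
  pos 4: 11010 XOR 11001 = 00011
  pos 7: 11001 XOR 11001 = 00000
Remainder = 0000 (zero — the frame passes the CRC check).

0000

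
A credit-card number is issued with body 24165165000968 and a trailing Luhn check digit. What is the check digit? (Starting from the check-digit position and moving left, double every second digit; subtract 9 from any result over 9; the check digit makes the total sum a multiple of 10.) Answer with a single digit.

Partial digits right→left: 8 6 9 0 0 0 5 6 1 5 6 1 4 2
Double every second digit counting from the check-digit position (so the 1st, 3rd, 5th, ... of the partial from the right).
  doubled (with −9 where >9): 7 9 0 1 2 3 8 → sum 30
  kept as-is: 6 0 0 6 5 1 2 → sum 20
Total = 30 + 20 = 50.
Check digit = (10 − (50 mod 10)) mod 10 = 0.

0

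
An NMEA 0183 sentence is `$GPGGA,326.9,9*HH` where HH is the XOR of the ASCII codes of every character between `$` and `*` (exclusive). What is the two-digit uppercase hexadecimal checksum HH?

XOR the ASCII codes of the payload characters:
  'G' = 0x47 → acc = 0x47
  'P' = 0x50 → acc = 0x17
  'G' = 0x47 → acc = 0x50
  'G' = 0x47 → acc = 0x17
  'A' = 0x41 → acc = 0x56
  ',' = 0x2C → acc = 0x7A
  '3' = 0x33 → acc = 0x49
  '2' = 0x32 → acc = 0x7B
  '6' = 0x36 → acc = 0x4D
  '.' = 0x2E → acc = 0x63
  '9' = 0x39 → acc = 0x5A
  ',' = 0x2C → acc = 0x76
  '9' = 0x39 → acc = 0x4F
Checksum = 0x4F.

4F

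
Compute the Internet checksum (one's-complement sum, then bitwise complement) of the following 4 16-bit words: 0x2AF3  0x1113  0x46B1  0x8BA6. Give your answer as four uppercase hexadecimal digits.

One's-complement addition (fold any carry out of bit 15 back into bit 0):
  0x2AF3 + 0x1113 = 0x03C06
  0x3C06 + 0x46B1 = 0x082B7
  0x82B7 + 0x8BA6 = 0x10E5D → wrap carry → 0x0E5E
One's-complement sum = 0x0E5E.
Checksum = ~0x0E5E & 0xFFFF = 0xF1A1.

F1A1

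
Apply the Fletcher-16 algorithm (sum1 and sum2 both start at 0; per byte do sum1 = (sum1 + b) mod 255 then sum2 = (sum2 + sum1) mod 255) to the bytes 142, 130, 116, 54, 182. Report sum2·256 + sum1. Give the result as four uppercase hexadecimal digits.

5372

Running sums (mod 255):
  after byte 0 (142): sum1=142, sum2=142
  after byte 1 (130): sum1=17, sum2=159
  after byte 2 (116): sum1=133, sum2=37
  after byte 3 (54): sum1=187, sum2=224
  after byte 4 (182): sum1=114, sum2=83
Checksum = sum2·256 + sum1 = 83·256 + 114 = 21362 = 0x5372.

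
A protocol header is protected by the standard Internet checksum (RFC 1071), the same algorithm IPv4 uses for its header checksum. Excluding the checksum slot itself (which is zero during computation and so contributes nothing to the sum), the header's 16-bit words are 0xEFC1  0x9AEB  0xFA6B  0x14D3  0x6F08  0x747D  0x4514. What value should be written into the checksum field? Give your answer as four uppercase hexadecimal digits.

3D79

One's-complement addition (fold any carry out of bit 15 back into bit 0):
  0xEFC1 + 0x9AEB = 0x18AAC → wrap carry → 0x8AAD
  0x8AAD + 0xFA6B = 0x18518 → wrap carry → 0x8519
  0x8519 + 0x14D3 = 0x099EC
  0x99EC + 0x6F08 = 0x108F4 → wrap carry → 0x08F5
  0x08F5 + 0x747D = 0x07D72
  0x7D72 + 0x4514 = 0x0C286
One's-complement sum = 0xC286.
Checksum = ~0xC286 & 0xFFFF = 0x3D79.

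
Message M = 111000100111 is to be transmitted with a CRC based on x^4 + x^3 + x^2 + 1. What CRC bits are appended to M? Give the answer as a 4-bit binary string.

Append 4 zeros: 1110001001110000. Divide by 11101 (XOR where the leading bit is 1):
  pos 0: 11100 XOR 11101 = 00001
  pos 4: 10100 XOR 11101 = 01001
  pos 5: 10011 XOR 11101 = 01110
  pos 6: 11101 XOR 11101 = 00000
  pos 11: 10000 XOR 11101 = 01101
Remainder (last 4 bits) = 1101. This is the CRC / FCS.

1101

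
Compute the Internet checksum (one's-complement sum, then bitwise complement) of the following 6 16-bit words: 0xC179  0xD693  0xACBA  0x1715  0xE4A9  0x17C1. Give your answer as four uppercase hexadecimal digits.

A7B7

One's-complement addition (fold any carry out of bit 15 back into bit 0):
  0xC179 + 0xD693 = 0x1980C → wrap carry → 0x980D
  0x980D + 0xACBA = 0x144C7 → wrap carry → 0x44C8
  0x44C8 + 0x1715 = 0x05BDD
  0x5BDD + 0xE4A9 = 0x14086 → wrap carry → 0x4087
  0x4087 + 0x17C1 = 0x05848
One's-complement sum = 0x5848.
Checksum = ~0x5848 & 0xFFFF = 0xA7B7.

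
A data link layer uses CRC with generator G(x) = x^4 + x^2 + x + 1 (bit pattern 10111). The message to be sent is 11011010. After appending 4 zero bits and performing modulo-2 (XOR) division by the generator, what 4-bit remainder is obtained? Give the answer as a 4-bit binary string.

0010

Append 4 zeros: 110110100000. Divide by 10111 (XOR where the leading bit is 1):
  pos 0: 11011 XOR 10111 = 01100
  pos 1: 11000 XOR 10111 = 01111
  pos 2: 11111 XOR 10111 = 01000
  pos 3: 10000 XOR 10111 = 00111
  pos 5: 11100 XOR 10111 = 01011
  pos 6: 10110 XOR 10111 = 00001
Remainder (last 4 bits) = 0010. This is the CRC / FCS.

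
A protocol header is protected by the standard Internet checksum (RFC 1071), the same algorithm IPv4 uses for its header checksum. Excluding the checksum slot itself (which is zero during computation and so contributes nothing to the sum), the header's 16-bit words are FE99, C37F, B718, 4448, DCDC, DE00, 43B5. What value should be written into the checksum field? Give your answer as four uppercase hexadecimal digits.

One's-complement addition (fold any carry out of bit 15 back into bit 0):
  0xFE99 + 0xC37F = 0x1C218 → wrap carry → 0xC219
  0xC219 + 0xB718 = 0x17931 → wrap carry → 0x7932
  0x7932 + 0x4448 = 0x0BD7A
  0xBD7A + 0xDCDC = 0x19A56 → wrap carry → 0x9A57
  0x9A57 + 0xDE00 = 0x17857 → wrap carry → 0x7858
  0x7858 + 0x43B5 = 0x0BC0D
One's-complement sum = 0xBC0D.
Checksum = ~0xBC0D & 0xFFFF = 0x43F2.

43F2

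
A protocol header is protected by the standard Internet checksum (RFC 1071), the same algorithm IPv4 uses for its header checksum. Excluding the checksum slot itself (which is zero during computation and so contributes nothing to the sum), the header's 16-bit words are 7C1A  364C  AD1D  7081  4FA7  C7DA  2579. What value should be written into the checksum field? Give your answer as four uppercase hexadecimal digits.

F2FE

One's-complement addition (fold any carry out of bit 15 back into bit 0):
  0x7C1A + 0x364C = 0x0B266
  0xB266 + 0xAD1D = 0x15F83 → wrap carry → 0x5F84
  0x5F84 + 0x7081 = 0x0D005
  0xD005 + 0x4FA7 = 0x11FAC → wrap carry → 0x1FAD
  0x1FAD + 0xC7DA = 0x0E787
  0xE787 + 0x2579 = 0x10D00 → wrap carry → 0x0D01
One's-complement sum = 0x0D01.
Checksum = ~0x0D01 & 0xFFFF = 0xF2FE.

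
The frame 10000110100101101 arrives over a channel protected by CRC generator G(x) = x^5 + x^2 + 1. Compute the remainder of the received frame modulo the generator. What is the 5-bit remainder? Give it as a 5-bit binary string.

01000

Modulo-2 division of 10000110100101101 by 100101:
  pos 0: 100001 XOR 100101 = 000100
  pos 3: 100101 XOR 100101 = 000000
  pos 11: 101101 XOR 100101 = 001000
Remainder = 01000 (nonzero — an error is detected).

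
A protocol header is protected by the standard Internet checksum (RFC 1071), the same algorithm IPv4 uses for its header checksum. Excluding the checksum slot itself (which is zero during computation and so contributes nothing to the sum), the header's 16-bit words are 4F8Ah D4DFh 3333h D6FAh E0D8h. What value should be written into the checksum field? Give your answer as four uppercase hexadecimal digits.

F08E

One's-complement addition (fold any carry out of bit 15 back into bit 0):
  0x4F8A + 0xD4DF = 0x12469 → wrap carry → 0x246A
  0x246A + 0x3333 = 0x0579D
  0x579D + 0xD6FA = 0x12E97 → wrap carry → 0x2E98
  0x2E98 + 0xE0D8 = 0x10F70 → wrap carry → 0x0F71
One's-complement sum = 0x0F71.
Checksum = ~0x0F71 & 0xFFFF = 0xF08E.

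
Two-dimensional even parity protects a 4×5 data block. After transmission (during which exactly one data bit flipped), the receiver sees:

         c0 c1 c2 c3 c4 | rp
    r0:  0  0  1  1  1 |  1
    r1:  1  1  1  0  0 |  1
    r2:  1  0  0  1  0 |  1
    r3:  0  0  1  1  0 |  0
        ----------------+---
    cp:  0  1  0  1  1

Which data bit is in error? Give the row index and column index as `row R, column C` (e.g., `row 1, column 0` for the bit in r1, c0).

row 2, column 2

Recompute each row's even parity and compare to rp:
  r0: data parity 1, sent rp 1 → ok
  r1: data parity 1, sent rp 1 → ok
  r2: data parity 0, sent rp 1 → mismatch
  r3: data parity 0, sent rp 0 → ok
Recompute each column's even parity and compare to cp:
  c0: data parity 0, sent cp 0 → ok
  c1: data parity 1, sent cp 1 → ok
  c2: data parity 1, sent cp 0 → mismatch
  c3: data parity 1, sent cp 1 → ok
  c4: data parity 1, sent cp 1 → ok
Exactly one row (r2) and one column (c2) fail → the flipped bit is at their intersection.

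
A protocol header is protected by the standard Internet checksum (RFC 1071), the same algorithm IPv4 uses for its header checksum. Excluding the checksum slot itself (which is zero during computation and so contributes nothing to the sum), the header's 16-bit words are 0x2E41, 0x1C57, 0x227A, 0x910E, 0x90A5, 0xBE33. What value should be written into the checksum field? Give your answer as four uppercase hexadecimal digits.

B305

One's-complement addition (fold any carry out of bit 15 back into bit 0):
  0x2E41 + 0x1C57 = 0x04A98
  0x4A98 + 0x227A = 0x06D12
  0x6D12 + 0x910E = 0x0FE20
  0xFE20 + 0x90A5 = 0x18EC5 → wrap carry → 0x8EC6
  0x8EC6 + 0xBE33 = 0x14CF9 → wrap carry → 0x4CFA
One's-complement sum = 0x4CFA.
Checksum = ~0x4CFA & 0xFFFF = 0xB305.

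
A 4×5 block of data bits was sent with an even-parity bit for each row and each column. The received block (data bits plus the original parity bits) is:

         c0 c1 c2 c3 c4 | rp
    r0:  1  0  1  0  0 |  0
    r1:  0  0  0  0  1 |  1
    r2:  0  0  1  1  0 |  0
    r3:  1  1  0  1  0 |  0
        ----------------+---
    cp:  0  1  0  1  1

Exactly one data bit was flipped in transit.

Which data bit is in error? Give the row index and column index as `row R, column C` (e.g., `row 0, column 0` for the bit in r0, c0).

Recompute each row's even parity and compare to rp:
  r0: data parity 0, sent rp 0 → ok
  r1: data parity 1, sent rp 1 → ok
  r2: data parity 0, sent rp 0 → ok
  r3: data parity 1, sent rp 0 → mismatch
Recompute each column's even parity and compare to cp:
  c0: data parity 0, sent cp 0 → ok
  c1: data parity 1, sent cp 1 → ok
  c2: data parity 0, sent cp 0 → ok
  c3: data parity 0, sent cp 1 → mismatch
  c4: data parity 1, sent cp 1 → ok
Exactly one row (r3) and one column (c3) fail → the flipped bit is at their intersection.

row 3, column 3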